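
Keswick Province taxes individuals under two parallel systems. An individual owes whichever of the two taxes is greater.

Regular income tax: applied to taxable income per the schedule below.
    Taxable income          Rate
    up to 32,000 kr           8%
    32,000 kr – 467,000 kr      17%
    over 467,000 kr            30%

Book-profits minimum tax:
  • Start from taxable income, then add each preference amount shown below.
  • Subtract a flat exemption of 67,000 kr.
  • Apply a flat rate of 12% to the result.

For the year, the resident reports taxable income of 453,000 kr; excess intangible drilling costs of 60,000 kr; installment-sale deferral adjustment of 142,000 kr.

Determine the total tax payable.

Book-profits minimum tax:
  Adjusted income: 453,000 kr + 60,000 kr + 142,000 kr = 655,000 kr
  Less exemption 67,000 kr → base 588,000 kr
  588,000 kr × 12% = 70,560 kr

Regular income tax:
  32,000 kr × 8% = 2,560 kr
  421,000 kr × 17% = 71,570 kr
  → 74,130 kr

74,130 kr > 70,560 kr, so the regular income tax governs.

74,130 kr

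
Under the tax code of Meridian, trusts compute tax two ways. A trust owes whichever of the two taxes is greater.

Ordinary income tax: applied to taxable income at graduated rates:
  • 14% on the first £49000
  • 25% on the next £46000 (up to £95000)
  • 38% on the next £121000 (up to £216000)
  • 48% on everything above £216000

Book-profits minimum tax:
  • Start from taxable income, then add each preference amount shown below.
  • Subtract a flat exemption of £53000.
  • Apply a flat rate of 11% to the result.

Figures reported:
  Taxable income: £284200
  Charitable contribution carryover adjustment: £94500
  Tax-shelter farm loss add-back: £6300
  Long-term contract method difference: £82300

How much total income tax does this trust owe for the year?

Book-profits minimum tax:
  Adjusted income: £284200 + £94500 + £6300 + £82300 = £467300
  Less exemption £53000 → base £414300
  £414300 × 11% = £45573

Ordinary income tax:
  £49000 × 14% = £6860
  £46000 × 25% = £11500
  £121000 × 38% = £45980
  £68200 × 48% = £32736
  → £97076

£97076 > £45573, so the ordinary income tax governs.

£97076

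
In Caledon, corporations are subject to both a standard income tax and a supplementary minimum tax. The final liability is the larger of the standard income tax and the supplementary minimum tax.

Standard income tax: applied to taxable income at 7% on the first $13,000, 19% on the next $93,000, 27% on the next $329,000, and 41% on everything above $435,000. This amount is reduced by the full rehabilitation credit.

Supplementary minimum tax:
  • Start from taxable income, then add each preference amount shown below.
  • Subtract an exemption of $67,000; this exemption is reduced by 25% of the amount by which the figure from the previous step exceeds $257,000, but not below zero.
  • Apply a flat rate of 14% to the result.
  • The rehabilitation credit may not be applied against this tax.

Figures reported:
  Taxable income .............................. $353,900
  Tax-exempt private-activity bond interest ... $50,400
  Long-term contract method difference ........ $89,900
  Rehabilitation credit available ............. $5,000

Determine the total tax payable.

Standard income tax:
  $13,000 × 7% = $910
  $93,000 × 19% = $17,670
  $247,900 × 27% = $66,933
  → $85,513
  Less rehabilitation credit $5,000 → $80,513

Supplementary minimum tax:
  Adjusted income: $353,900 + $50,400 + $89,900 = $494,200
  Exemption: $67,000 − 25% × ($494,200 − $257,000) = $67,000 − $59,300 = $7,700
  Base: $494,200 − $7,700 = $486,500
  $486,500 × 14% = $68,110

$80,513 > $68,110, so the standard income tax governs.

$80,513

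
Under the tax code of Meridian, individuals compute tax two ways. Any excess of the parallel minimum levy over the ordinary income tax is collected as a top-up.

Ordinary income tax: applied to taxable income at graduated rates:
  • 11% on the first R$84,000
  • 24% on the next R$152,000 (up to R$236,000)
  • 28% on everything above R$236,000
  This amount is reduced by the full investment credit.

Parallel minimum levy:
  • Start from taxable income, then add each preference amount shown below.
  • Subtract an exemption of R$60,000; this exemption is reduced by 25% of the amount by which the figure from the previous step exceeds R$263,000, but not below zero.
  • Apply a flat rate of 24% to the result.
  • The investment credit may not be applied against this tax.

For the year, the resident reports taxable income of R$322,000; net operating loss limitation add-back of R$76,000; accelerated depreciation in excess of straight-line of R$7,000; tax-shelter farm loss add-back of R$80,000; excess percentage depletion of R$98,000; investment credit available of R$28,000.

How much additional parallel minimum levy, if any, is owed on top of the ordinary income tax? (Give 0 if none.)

R$98,120

Ordinary income tax:
  R$84,000 × 11% = R$9,240
  R$152,000 × 24% = R$36,480
  R$86,000 × 28% = R$24,080
  → R$69,800
  Less investment credit R$28,000 → R$41,800

Parallel minimum levy:
  Adjusted income: R$322,000 + R$76,000 + R$7,000 + R$80,000 + R$98,000 = R$583,000
  Exemption: 25% × (R$583,000 − R$263,000) = R$80,000 ≥ R$60,000, so the exemption is fully phased out
  Base: R$583,000 − R$0 = R$583,000
  R$583,000 × 24% = R$139,920

Excess of parallel minimum levy over ordinary income tax: R$139,920 − R$41,800 = R$98,120.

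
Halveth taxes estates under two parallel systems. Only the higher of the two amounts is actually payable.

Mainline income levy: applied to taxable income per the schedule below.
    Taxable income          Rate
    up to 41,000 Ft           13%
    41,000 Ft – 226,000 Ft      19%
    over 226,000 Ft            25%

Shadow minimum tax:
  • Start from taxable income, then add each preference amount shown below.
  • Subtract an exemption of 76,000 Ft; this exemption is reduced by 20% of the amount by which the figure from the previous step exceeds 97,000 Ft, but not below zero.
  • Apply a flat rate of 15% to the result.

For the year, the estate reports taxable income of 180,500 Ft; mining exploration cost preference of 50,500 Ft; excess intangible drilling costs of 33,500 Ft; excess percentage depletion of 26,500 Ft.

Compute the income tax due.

Mainline income levy:
  41,000 Ft × 13% = 5,330 Ft
  139,500 Ft × 19% = 26,505 Ft
  → 31,835 Ft

Shadow minimum tax:
  Adjusted income: 180,500 Ft + 50,500 Ft + 33,500 Ft + 26,500 Ft = 291,000 Ft
  Exemption: 76,000 Ft − 20% × (291,000 Ft − 97,000 Ft) = 76,000 Ft − 38,800 Ft = 37,200 Ft
  Base: 291,000 Ft − 37,200 Ft = 253,800 Ft
  253,800 Ft × 15% = 38,070 Ft

38,070 Ft > 31,835 Ft, so the shadow minimum tax is the binding amount.

38,070 Ft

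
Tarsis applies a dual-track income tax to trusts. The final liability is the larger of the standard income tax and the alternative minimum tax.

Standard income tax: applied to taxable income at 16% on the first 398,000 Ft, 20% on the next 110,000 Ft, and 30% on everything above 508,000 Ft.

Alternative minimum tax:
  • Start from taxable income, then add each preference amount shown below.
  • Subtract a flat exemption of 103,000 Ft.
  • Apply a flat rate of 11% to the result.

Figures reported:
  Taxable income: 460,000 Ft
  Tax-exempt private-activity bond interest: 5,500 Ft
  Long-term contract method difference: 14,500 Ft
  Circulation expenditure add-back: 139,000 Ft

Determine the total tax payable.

Alternative minimum tax:
  Adjusted income: 460,000 Ft + 5,500 Ft + 14,500 Ft + 139,000 Ft = 619,000 Ft
  Less exemption 103,000 Ft → base 516,000 Ft
  516,000 Ft × 11% = 56,760 Ft

Standard income tax:
  398,000 Ft × 16% = 63,680 Ft
  62,000 Ft × 20% = 12,400 Ft
  → 76,080 Ft

76,080 Ft > 56,760 Ft, so the standard income tax governs.

76,080 Ft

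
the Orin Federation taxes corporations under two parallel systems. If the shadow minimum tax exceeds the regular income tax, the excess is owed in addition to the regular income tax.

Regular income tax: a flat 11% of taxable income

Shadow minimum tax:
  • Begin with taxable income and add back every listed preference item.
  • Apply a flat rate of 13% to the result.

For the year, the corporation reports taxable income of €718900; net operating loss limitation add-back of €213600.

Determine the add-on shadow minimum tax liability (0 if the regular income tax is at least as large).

Regular income tax:
  €718900 × 11% = €79079

Shadow minimum tax:
  Adjusted income: €718900 + €213600 = €932500
  €932500 × 13% = €121225

Excess of shadow minimum tax over regular income tax: €121225 − €79079 = €42146.

€42146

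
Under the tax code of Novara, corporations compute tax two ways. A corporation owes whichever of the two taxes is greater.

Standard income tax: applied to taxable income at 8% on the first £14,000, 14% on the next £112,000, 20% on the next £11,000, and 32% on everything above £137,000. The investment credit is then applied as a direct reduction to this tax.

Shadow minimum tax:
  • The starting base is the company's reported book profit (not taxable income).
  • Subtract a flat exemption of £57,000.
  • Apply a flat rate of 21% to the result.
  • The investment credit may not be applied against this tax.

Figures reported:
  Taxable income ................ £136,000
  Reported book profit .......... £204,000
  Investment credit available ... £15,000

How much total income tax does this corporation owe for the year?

Standard income tax:
  £14,000 × 8% = £1,120
  £112,000 × 14% = £15,680
  £10,000 × 20% = £2,000
  → £18,800
  Less investment credit £15,000 → £3,800

Shadow minimum tax:
  Base (reported book profit): £204,000
  Less exemption £57,000 → base £147,000
  £147,000 × 21% = £30,870

£30,870 > £3,800, so the shadow minimum tax is the binding amount.

£30,870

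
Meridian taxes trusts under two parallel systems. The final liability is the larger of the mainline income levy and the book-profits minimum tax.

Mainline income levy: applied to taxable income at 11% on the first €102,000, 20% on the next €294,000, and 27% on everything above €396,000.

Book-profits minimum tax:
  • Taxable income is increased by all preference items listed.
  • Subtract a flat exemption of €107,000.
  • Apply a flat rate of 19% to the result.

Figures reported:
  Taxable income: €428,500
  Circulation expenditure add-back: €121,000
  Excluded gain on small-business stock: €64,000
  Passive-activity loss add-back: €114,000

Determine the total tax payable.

Book-profits minimum tax:
  Adjusted income: €428,500 + €121,000 + €64,000 + €114,000 = €727,500
  Less exemption €107,000 → base €620,500
  €620,500 × 19% = €117,895

Mainline income levy:
  €102,000 × 11% = €11,220
  €294,000 × 20% = €58,800
  €32,500 × 27% = €8,775
  → €78,795

€117,895 > €78,795, so the book-profits minimum tax is the binding amount.

€117,895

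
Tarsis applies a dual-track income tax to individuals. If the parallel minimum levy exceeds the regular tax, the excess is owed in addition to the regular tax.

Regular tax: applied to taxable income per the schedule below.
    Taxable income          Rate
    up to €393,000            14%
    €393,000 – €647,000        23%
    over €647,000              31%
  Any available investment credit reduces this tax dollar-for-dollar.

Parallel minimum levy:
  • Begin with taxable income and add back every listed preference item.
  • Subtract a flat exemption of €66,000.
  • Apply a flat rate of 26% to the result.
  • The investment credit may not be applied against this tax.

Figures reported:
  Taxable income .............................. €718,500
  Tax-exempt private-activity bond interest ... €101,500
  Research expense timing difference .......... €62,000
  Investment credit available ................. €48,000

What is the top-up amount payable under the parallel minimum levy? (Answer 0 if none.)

Parallel minimum levy:
  Adjusted income: €718,500 + €101,500 + €62,000 = €882,000
  Less exemption €66,000 → base €816,000
  €816,000 × 26% = €212,160

Regular tax:
  €393,000 × 14% = €55,020
  €254,000 × 23% = €58,420
  €71,500 × 31% = €22,165
  → €135,605
  Less investment credit €48,000 → €87,605

Excess of parallel minimum levy over regular tax: €212,160 − €87,605 = €124,555.

€124,555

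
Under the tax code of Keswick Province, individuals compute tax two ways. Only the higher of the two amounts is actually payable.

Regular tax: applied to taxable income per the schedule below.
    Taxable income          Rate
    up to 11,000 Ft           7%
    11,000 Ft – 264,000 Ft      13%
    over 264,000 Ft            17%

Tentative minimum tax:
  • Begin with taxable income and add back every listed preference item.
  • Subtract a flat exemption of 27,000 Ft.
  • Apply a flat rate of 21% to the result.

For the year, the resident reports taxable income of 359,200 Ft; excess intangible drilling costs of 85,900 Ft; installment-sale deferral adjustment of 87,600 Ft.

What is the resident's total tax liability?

Regular tax:
  11,000 Ft × 7% = 770 Ft
  253,000 Ft × 13% = 32,890 Ft
  95,200 Ft × 17% = 16,184 Ft
  → 49,844 Ft

Tentative minimum tax:
  Adjusted income: 359,200 Ft + 85,900 Ft + 87,600 Ft = 532,700 Ft
  Less exemption 27,000 Ft → base 505,700 Ft
  505,700 Ft × 21% = 106,197 Ft

106,197 Ft > 49,844 Ft, so the tentative minimum tax is the binding amount.

106,197 Ft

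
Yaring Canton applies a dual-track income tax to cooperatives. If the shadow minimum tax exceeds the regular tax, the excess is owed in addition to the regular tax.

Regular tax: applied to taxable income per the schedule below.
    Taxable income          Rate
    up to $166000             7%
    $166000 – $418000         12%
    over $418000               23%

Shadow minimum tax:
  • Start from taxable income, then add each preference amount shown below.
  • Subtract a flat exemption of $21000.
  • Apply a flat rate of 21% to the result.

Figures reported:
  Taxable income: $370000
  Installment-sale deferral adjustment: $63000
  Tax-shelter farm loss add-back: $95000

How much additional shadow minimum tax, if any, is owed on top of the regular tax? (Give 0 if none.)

Regular tax:
  $166000 × 7% = $11620
  $204000 × 12% = $24480
  → $36100

Shadow minimum tax:
  Adjusted income: $370000 + $63000 + $95000 = $528000
  Less exemption $21000 → base $507000
  $507000 × 21% = $106470

Excess of shadow minimum tax over regular tax: $106470 − $36100 = $70370.

$70370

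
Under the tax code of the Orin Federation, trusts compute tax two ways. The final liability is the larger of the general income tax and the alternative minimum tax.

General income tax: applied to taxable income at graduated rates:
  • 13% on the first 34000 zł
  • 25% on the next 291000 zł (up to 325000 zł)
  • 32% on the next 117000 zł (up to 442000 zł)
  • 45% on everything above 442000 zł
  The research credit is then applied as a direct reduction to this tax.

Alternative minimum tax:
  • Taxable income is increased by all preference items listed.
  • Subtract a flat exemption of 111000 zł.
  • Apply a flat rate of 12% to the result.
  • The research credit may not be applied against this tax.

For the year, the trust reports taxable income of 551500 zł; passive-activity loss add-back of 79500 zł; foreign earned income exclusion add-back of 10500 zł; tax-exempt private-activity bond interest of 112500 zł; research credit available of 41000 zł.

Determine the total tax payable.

122885 zł

Alternative minimum tax:
  Adjusted income: 551500 zł + 79500 zł + 10500 zł + 112500 zł = 754000 zł
  Less exemption 111000 zł → base 643000 zł
  643000 zł × 12% = 77160 zł

General income tax:
  34000 zł × 13% = 4420 zł
  291000 zł × 25% = 72750 zł
  117000 zł × 32% = 37440 zł
  109500 zł × 45% = 49275 zł
  → 163885 zł
  Less research credit 41000 zł → 122885 zł

122885 zł > 77160 zł, so the general income tax governs.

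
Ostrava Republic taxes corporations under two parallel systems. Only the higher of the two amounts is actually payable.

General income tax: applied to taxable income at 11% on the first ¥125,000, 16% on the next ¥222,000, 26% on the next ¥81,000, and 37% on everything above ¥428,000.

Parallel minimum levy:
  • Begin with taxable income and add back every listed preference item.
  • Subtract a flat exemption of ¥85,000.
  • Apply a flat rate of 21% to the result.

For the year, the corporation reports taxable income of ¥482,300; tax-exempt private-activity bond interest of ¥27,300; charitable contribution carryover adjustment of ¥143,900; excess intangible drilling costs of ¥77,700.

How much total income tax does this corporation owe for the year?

¥135,702

Parallel minimum levy:
  Adjusted income: ¥482,300 + ¥27,300 + ¥143,900 + ¥77,700 = ¥731,200
  Less exemption ¥85,000 → base ¥646,200
  ¥646,200 × 21% = ¥135,702

General income tax:
  ¥125,000 × 11% = ¥13,750
  ¥222,000 × 16% = ¥35,520
  ¥81,000 × 26% = ¥21,060
  ¥54,300 × 37% = ¥20,091
  → ¥90,421

¥135,702 > ¥90,421, so the parallel minimum levy is the binding amount.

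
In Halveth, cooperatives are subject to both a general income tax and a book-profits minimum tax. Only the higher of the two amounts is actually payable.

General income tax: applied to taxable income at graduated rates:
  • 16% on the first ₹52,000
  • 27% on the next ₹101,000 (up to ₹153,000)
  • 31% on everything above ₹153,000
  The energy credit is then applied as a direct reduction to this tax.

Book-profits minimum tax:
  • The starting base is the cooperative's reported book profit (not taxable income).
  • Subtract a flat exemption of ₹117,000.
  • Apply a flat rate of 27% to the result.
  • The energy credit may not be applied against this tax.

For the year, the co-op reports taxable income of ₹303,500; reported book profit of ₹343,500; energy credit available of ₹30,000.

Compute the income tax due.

₹61,155

Book-profits minimum tax:
  Base (reported book profit): ₹343,500
  Less exemption ₹117,000 → base ₹226,500
  ₹226,500 × 27% = ₹61,155

General income tax:
  ₹52,000 × 16% = ₹8,320
  ₹101,000 × 27% = ₹27,270
  ₹150,500 × 31% = ₹46,655
  → ₹82,245
  Less energy credit ₹30,000 → ₹52,245

₹61,155 > ₹52,245, so the book-profits minimum tax is the binding amount.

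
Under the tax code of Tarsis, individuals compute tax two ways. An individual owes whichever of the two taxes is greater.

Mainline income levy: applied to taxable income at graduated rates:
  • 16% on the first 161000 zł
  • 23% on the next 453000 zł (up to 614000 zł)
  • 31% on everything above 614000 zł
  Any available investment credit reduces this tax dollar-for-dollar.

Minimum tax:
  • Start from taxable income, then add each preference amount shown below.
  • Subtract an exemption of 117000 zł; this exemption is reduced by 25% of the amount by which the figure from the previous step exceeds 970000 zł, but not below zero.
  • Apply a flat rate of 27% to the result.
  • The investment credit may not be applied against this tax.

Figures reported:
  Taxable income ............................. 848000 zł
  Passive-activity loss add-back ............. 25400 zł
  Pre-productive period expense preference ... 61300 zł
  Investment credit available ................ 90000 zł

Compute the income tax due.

Mainline income levy:
  161000 zł × 16% = 25760 zł
  453000 zł × 23% = 104190 zł
  234000 zł × 31% = 72540 zł
  → 202490 zł
  Less investment credit 90000 zł → 112490 zł

Minimum tax:
  Adjusted income: 848000 zł + 25400 zł + 61300 zł = 934700 zł
  Exemption: 934700 zł ≤ 970000 zł, so full 117000 zł applies
  Base: 934700 zł − 117000 zł = 817700 zł
  817700 zł × 27% = 220779 zł

220779 zł > 112490 zł, so the minimum tax is the binding amount.

220779 zł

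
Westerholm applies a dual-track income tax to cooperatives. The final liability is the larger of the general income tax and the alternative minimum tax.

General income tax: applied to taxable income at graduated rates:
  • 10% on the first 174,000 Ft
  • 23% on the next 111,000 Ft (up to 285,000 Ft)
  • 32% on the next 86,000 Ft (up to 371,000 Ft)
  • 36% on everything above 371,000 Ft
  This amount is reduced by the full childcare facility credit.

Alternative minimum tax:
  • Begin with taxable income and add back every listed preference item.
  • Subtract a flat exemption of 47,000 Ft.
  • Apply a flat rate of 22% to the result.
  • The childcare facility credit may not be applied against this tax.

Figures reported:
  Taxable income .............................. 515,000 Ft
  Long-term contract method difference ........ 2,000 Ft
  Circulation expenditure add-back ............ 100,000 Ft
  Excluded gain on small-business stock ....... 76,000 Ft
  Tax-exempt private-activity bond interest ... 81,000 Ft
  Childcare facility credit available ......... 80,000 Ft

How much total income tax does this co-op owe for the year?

159,940 Ft

General income tax:
  174,000 Ft × 10% = 17,400 Ft
  111,000 Ft × 23% = 25,530 Ft
  86,000 Ft × 32% = 27,520 Ft
  144,000 Ft × 36% = 51,840 Ft
  → 122,290 Ft
  Less childcare facility credit 80,000 Ft → 42,290 Ft

Alternative minimum tax:
  Adjusted income: 515,000 Ft + 2,000 Ft + 100,000 Ft + 76,000 Ft + 81,000 Ft = 774,000 Ft
  Less exemption 47,000 Ft → base 727,000 Ft
  727,000 Ft × 22% = 159,940 Ft

159,940 Ft > 42,290 Ft, so the alternative minimum tax is the binding amount.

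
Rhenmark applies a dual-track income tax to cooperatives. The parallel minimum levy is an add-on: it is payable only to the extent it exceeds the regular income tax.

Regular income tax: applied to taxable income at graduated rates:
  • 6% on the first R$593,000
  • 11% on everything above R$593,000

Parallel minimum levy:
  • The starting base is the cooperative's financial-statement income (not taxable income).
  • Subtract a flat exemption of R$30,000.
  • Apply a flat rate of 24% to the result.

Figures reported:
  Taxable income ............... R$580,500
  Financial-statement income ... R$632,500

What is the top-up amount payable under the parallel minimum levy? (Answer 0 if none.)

Parallel minimum levy:
  Base (financial-statement income): R$632,500
  Less exemption R$30,000 → base R$602,500
  R$602,500 × 24% = R$144,600

Regular income tax:
  R$580,500 × 6% = R$34,830

Excess of parallel minimum levy over regular income tax: R$144,600 − R$34,830 = R$109,770.

R$109,770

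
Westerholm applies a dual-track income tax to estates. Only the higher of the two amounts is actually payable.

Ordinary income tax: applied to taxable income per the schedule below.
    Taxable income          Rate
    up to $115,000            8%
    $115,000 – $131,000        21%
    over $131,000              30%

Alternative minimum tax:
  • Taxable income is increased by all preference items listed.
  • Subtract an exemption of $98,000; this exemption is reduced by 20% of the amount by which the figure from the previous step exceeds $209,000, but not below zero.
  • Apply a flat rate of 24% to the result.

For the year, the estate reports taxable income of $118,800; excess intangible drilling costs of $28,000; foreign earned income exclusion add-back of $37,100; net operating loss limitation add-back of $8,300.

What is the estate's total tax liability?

$22,608

Ordinary income tax:
  $115,000 × 8% = $9,200
  $3,800 × 21% = $798
  → $9,998

Alternative minimum tax:
  Adjusted income: $118,800 + $28,000 + $37,100 + $8,300 = $192,200
  Exemption: $192,200 ≤ $209,000, so full $98,000 applies
  Base: $192,200 − $98,000 = $94,200
  $94,200 × 24% = $22,608

$22,608 > $9,998, so the alternative minimum tax is the binding amount.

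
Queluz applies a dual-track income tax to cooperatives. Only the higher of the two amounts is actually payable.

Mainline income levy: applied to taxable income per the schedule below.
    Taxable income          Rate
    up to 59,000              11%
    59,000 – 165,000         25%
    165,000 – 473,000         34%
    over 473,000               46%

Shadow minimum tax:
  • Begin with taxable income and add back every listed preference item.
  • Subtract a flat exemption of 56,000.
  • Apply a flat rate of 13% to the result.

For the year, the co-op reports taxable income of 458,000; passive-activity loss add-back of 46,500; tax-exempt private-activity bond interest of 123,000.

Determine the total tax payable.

132,610

Shadow minimum tax:
  Adjusted income: 458,000 + 46,500 + 123,000 = 627,500
  Less exemption 56,000 → base 571,500
  571,500 × 13% = 74,295

Mainline income levy:
  59,000 × 11% = 6,490
  106,000 × 25% = 26,500
  293,000 × 34% = 99,620
  → 132,610

132,610 > 74,295, so the mainline income levy governs.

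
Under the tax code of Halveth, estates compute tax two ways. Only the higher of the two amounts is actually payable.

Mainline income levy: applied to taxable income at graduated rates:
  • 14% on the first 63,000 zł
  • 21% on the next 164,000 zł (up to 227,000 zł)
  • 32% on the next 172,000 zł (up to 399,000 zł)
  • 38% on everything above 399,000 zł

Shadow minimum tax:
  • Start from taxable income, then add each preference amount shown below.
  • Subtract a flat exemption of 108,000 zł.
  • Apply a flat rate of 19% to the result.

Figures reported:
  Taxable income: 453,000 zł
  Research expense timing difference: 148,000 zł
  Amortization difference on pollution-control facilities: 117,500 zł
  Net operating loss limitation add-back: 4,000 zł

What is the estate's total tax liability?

118,820 zł

Mainline income levy:
  63,000 zł × 14% = 8,820 zł
  164,000 zł × 21% = 34,440 zł
  172,000 zł × 32% = 55,040 zł
  54,000 zł × 38% = 20,520 zł
  → 118,820 zł

Shadow minimum tax:
  Adjusted income: 453,000 zł + 148,000 zł + 117,500 zł + 4,000 zł = 722,500 zł
  Less exemption 108,000 zł → base 614,500 zł
  614,500 zł × 19% = 116,755 zł

118,820 zł > 116,755 zł, so the mainline income levy governs.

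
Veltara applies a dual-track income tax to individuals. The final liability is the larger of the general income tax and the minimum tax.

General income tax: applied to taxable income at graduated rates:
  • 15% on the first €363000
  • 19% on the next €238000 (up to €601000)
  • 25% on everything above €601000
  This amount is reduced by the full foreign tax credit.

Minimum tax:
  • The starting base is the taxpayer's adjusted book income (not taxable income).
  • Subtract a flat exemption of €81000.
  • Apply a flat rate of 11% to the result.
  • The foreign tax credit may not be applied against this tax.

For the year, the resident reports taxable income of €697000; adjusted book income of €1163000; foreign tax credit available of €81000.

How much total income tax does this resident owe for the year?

General income tax:
  €363000 × 15% = €54450
  €238000 × 19% = €45220
  €96000 × 25% = €24000
  → €123670
  Less foreign tax credit €81000 → €42670

Minimum tax:
  Base (adjusted book income): €1163000
  Less exemption €81000 → base €1082000
  €1082000 × 11% = €119020

€119020 > €42670, so the minimum tax is the binding amount.

€119020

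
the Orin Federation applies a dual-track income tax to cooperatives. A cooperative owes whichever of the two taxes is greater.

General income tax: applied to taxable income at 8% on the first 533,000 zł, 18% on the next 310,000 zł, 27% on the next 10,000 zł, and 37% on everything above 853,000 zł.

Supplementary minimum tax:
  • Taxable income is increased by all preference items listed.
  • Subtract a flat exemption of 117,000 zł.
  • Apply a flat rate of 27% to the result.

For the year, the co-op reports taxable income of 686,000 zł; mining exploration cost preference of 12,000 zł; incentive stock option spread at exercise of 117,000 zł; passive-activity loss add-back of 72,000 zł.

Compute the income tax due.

General income tax:
  533,000 zł × 8% = 42,640 zł
  153,000 zł × 18% = 27,540 zł
  → 70,180 zł

Supplementary minimum tax:
  Adjusted income: 686,000 zł + 12,000 zł + 117,000 zł + 72,000 zł = 887,000 zł
  Less exemption 117,000 zł → base 770,000 zł
  770,000 zł × 27% = 207,900 zł

207,900 zł > 70,180 zł, so the supplementary minimum tax is the binding amount.

207,900 zł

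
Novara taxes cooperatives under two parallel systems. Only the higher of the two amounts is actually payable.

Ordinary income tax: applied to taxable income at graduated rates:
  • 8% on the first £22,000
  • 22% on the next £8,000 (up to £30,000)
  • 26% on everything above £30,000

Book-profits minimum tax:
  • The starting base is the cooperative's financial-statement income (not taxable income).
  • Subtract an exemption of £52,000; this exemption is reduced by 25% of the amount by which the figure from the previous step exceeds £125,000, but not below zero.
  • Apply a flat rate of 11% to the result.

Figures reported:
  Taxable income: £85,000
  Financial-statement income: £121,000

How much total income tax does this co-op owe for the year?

£17,820

Book-profits minimum tax:
  Base (financial-statement income): £121,000
  Exemption: £121,000 ≤ £125,000, so full £52,000 applies
  Base: £121,000 − £52,000 = £69,000
  £69,000 × 11% = £7,590

Ordinary income tax:
  £22,000 × 8% = £1,760
  £8,000 × 22% = £1,760
  £55,000 × 26% = £14,300
  → £17,820

£17,820 > £7,590, so the ordinary income tax governs.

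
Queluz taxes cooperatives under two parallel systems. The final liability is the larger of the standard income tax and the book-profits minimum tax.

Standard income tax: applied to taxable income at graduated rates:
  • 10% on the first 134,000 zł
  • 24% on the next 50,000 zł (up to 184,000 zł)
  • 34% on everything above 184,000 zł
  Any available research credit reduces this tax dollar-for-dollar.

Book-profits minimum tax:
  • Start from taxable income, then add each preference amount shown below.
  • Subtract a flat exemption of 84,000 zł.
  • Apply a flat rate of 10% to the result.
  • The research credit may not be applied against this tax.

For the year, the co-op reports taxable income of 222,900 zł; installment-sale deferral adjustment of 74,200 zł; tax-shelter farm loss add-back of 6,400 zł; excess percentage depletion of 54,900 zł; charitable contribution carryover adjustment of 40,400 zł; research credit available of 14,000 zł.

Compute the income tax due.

Book-profits minimum tax:
  Adjusted income: 222,900 zł + 74,200 zł + 6,400 zł + 54,900 zł + 40,400 zł = 398,800 zł
  Less exemption 84,000 zł → base 314,800 zł
  314,800 zł × 10% = 31,480 zł

Standard income tax:
  134,000 zł × 10% = 13,400 zł
  50,000 zł × 24% = 12,000 zł
  38,900 zł × 34% = 13,226 zł
  → 38,626 zł
  Less research credit 14,000 zł → 24,626 zł

31,480 zł > 24,626 zł, so the book-profits minimum tax is the binding amount.

31,480 zł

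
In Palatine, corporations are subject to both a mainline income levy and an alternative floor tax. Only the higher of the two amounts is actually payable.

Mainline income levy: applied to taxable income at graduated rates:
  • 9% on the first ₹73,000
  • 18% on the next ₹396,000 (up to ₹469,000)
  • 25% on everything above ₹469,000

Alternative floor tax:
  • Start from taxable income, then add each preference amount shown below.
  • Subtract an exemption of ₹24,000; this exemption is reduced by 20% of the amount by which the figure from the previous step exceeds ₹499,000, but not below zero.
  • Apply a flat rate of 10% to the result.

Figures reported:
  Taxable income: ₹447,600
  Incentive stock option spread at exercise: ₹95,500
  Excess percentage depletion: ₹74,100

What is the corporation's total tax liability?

Mainline income levy:
  ₹73,000 × 9% = ₹6,570
  ₹374,600 × 18% = ₹67,428
  → ₹73,998

Alternative floor tax:
  Adjusted income: ₹447,600 + ₹95,500 + ₹74,100 = ₹617,200
  Exemption: ₹24,000 − 20% × (₹617,200 − ₹499,000) = ₹24,000 − ₹23,640 = ₹360
  Base: ₹617,200 − ₹360 = ₹616,840
  ₹616,840 × 10% = ₹61,684

₹73,998 > ₹61,684, so the mainline income levy governs.

₹73,998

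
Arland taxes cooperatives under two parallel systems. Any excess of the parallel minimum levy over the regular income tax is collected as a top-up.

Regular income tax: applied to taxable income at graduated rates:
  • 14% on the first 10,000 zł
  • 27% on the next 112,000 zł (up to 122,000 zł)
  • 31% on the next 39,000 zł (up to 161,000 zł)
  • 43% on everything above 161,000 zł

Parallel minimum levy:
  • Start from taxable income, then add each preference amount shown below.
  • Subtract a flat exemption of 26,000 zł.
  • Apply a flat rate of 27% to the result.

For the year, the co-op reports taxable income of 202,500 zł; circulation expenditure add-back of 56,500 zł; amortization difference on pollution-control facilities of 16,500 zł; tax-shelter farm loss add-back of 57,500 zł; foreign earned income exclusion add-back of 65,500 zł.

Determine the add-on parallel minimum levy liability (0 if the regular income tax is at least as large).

39,000 zł

Parallel minimum levy:
  Adjusted income: 202,500 zł + 56,500 zł + 16,500 zł + 57,500 zł + 65,500 zł = 398,500 zł
  Less exemption 26,000 zł → base 372,500 zł
  372,500 zł × 27% = 100,575 zł

Regular income tax:
  10,000 zł × 14% = 1,400 zł
  112,000 zł × 27% = 30,240 zł
  39,000 zł × 31% = 12,090 zł
  41,500 zł × 43% = 17,845 zł
  → 61,575 zł

Excess of parallel minimum levy over regular income tax: 100,575 zł − 61,575 zł = 39,000 zł.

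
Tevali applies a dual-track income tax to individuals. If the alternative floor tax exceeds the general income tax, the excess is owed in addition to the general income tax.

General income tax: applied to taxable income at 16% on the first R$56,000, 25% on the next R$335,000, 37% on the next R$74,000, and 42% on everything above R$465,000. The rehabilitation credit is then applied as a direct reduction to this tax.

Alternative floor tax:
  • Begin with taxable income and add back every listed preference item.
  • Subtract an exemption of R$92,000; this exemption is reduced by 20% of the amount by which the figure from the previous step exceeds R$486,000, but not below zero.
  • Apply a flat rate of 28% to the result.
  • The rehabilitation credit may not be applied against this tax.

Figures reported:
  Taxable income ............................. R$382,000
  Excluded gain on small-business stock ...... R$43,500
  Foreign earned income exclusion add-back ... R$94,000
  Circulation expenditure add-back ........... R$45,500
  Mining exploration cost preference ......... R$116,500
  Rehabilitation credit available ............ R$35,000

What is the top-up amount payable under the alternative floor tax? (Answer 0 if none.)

R$120,548

General income tax:
  R$56,000 × 16% = R$8,960
  R$326,000 × 25% = R$81,500
  → R$90,460
  Less rehabilitation credit R$35,000 → R$55,460

Alternative floor tax:
  Adjusted income: R$382,000 + R$43,500 + R$94,000 + R$45,500 + R$116,500 = R$681,500
  Exemption: R$92,000 − 20% × (R$681,500 − R$486,000) = R$92,000 − R$39,100 = R$52,900
  Base: R$681,500 − R$52,900 = R$628,600
  R$628,600 × 28% = R$176,008

Excess of alternative floor tax over general income tax: R$176,008 − R$55,460 = R$120,548.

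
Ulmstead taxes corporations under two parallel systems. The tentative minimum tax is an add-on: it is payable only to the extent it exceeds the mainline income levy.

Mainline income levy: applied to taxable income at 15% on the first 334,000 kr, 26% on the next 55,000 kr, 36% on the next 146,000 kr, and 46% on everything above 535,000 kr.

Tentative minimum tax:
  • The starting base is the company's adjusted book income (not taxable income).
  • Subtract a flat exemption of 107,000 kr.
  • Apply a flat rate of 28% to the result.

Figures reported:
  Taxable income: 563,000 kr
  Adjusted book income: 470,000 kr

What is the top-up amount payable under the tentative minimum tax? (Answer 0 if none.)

0 kr

Mainline income levy:
  334,000 kr × 15% = 50,100 kr
  55,000 kr × 26% = 14,300 kr
  146,000 kr × 36% = 52,560 kr
  28,000 kr × 46% = 12,880 kr
  → 129,840 kr

Tentative minimum tax:
  Base (adjusted book income): 470,000 kr
  Less exemption 107,000 kr → base 363,000 kr
  363,000 kr × 28% = 101,640 kr

101,640 kr ≤ 129,840 kr, so no add-on is due.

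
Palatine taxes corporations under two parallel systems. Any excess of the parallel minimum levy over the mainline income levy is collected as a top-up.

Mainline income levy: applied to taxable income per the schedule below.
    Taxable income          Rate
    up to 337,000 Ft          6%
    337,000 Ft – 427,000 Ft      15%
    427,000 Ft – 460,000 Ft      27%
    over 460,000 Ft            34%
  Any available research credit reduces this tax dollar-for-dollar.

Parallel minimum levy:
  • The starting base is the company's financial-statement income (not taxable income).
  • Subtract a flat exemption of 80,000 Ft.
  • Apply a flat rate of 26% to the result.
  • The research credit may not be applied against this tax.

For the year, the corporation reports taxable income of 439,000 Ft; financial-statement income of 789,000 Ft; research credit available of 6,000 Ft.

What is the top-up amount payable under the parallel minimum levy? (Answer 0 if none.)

153,380 Ft

Mainline income levy:
  337,000 Ft × 6% = 20,220 Ft
  90,000 Ft × 15% = 13,500 Ft
  12,000 Ft × 27% = 3,240 Ft
  → 36,960 Ft
  Less research credit 6,000 Ft → 30,960 Ft

Parallel minimum levy:
  Base (financial-statement income): 789,000 Ft
  Less exemption 80,000 Ft → base 709,000 Ft
  709,000 Ft × 26% = 184,340 Ft

Excess of parallel minimum levy over mainline income levy: 184,340 Ft − 30,960 Ft = 153,380 Ft.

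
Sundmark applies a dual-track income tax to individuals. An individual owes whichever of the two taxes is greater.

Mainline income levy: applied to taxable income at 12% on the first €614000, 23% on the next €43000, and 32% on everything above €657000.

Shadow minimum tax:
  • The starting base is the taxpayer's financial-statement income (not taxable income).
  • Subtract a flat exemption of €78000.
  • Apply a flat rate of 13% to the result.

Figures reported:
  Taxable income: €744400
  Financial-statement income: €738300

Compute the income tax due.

€111538

Shadow minimum tax:
  Base (financial-statement income): €738300
  Less exemption €78000 → base €660300
  €660300 × 13% = €85839

Mainline income levy:
  €614000 × 12% = €73680
  €43000 × 23% = €9890
  €87400 × 32% = €27968
  → €111538

€111538 > €85839, so the mainline income levy governs.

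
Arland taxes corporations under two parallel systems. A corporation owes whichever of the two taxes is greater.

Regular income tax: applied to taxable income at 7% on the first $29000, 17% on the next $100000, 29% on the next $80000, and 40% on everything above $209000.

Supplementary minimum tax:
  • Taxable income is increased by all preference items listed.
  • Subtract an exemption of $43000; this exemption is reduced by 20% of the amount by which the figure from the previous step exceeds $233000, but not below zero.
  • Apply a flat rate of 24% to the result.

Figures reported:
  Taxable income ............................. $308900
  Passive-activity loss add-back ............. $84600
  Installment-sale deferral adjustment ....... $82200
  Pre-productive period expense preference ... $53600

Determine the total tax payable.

Supplementary minimum tax:
  Adjusted income: $308900 + $84600 + $82200 + $53600 = $529300
  Exemption: 20% × ($529300 − $233000) = $59260 ≥ $43000, so the exemption is fully phased out
  Base: $529300 − $0 = $529300
  $529300 × 24% = $127032

Regular income tax:
  $29000 × 7% = $2030
  $100000 × 17% = $17000
  $80000 × 29% = $23200
  $99900 × 40% = $39960
  → $82190

$127032 > $82190, so the supplementary minimum tax is the binding amount.

$127032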